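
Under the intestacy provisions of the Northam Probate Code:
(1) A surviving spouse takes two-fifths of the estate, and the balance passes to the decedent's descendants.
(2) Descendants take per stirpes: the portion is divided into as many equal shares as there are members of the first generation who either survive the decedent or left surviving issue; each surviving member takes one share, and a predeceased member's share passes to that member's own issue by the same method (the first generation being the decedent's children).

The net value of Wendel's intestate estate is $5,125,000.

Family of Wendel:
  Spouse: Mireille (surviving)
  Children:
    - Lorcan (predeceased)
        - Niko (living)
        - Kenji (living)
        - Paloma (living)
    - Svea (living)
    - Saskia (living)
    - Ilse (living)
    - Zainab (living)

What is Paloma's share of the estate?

Mireille takes two-fifths of $5,125,000 = $2,050,000. The remaining $3,075,000 passes to the descendants.
The descendants' portion ($3,075,000) is divided into 5 shares of $615,000: Svea, Saskia, Ilse, and Zainab each take $615,000; Lorcan's $615,000 share passes to Lorcan's issue.
Lorcan's share ($615,000) is divided into 3 shares of $205,000: Niko, Kenji, and Paloma each take $205,000.

Paloma receives $205,000.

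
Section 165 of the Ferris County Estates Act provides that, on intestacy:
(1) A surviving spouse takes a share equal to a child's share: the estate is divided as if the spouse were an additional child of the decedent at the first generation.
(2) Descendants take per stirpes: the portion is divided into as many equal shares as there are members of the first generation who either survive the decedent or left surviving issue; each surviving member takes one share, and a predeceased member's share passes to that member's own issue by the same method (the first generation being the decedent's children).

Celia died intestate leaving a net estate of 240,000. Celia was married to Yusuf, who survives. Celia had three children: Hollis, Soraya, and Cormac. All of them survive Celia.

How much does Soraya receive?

Soraya receives 60,000.

The spouse counts as an additional share at the children's level, so there are 4 primary shares of 60,000. Yusuf takes one such share (60,000).
The children's combined portion (180,000) is divided into 3 shares of 60,000: Hollis, Soraya, and Cormac each take 60,000.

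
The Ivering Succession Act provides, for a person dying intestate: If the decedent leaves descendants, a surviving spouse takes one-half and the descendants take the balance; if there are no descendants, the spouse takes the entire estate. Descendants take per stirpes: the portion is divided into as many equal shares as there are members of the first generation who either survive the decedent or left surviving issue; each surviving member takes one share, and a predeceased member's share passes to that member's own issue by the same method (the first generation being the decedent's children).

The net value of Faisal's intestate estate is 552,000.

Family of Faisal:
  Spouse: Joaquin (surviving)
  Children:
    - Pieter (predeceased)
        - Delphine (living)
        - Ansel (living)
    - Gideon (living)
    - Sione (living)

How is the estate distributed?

Joaquin: 276,000; Delphine: 46,000; Ansel: 46,000; Gideon: 92,000; Sione: 92,000

Joaquin takes one-half of 552,000 = 276,000. The remaining 276,000 passes to the descendants.
The descendants' portion (276,000) is divided into 3 shares of 92,000: Gideon and Sione each take 92,000; Pieter's 92,000 share passes to Pieter's issue.
Pieter's share (92,000) is divided into 2 shares of 46,000: Delphine and Ansel each take 46,000.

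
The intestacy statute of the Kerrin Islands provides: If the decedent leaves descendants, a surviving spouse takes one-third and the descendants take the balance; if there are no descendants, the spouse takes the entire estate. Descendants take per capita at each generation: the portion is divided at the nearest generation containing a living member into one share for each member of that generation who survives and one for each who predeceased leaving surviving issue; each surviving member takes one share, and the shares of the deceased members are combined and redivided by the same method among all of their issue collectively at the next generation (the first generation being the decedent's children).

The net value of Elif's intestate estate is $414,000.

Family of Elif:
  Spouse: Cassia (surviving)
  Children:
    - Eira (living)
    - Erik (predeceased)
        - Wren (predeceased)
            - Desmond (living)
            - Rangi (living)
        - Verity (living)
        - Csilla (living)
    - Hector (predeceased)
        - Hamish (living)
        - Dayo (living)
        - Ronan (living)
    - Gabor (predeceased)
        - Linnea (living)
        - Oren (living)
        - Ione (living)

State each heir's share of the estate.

Cassia: $138,000; Eira: $69,000; Desmond: $11,500; Rangi: $11,500; Verity: $23,000; Csilla: $23,000; Hamish: $23,000; Dayo: $23,000; Ronan: $23,000; Linnea: $23,000; Oren: $23,000; Ione: $23,000

Cassia takes one-third of $414,000 = $138,000. The remaining $276,000 passes to the descendants.
The descendants' portion ($276,000) is divided at the children's generation into 4 shares of $69,000. Eira takes $69,000. The 3 shares of the deceased (Erik, Hector, and Gabor) are combined into a pool of $207,000.
That pool ($207,000) is divided at the grandchildren's generation into 9 shares of $23,000. Verity, Csilla, Hamish, Dayo, Ronan, Linnea, Oren, and Ione each take $23,000. The remaining share for the deceased Wren ($23,000) is carried to the next generation.
That pool ($23,000) is divided at the great-grandchildren's generation equally among Desmond and Rangi: $11,500 each.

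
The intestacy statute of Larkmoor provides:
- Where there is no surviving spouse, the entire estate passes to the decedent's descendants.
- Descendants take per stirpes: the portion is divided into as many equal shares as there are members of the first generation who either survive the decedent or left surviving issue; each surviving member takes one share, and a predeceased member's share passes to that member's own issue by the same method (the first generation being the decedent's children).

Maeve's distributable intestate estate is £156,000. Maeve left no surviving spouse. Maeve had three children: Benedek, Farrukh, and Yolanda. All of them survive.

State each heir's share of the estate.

Benedek: £52,000; Farrukh: £52,000; Yolanda: £52,000

The entire £156,000 passes to the descendants.
That amount (£156,000) is divided into 3 shares of £52,000: Benedek, Farrukh, and Yolanda each take £52,000.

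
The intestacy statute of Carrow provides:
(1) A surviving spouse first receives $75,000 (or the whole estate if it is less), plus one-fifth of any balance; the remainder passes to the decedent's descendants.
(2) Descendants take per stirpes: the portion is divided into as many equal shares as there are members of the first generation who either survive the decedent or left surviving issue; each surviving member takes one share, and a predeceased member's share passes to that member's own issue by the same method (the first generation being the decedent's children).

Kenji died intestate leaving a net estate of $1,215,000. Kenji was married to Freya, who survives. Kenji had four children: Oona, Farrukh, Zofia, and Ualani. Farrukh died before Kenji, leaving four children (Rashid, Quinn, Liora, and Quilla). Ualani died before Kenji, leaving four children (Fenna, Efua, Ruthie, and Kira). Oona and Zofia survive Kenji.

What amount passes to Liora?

Liora receives $57,000.

Freya first takes $75,000, leaving a balance of $1,140,000. Freya then takes one-fifth of the balance ($228,000), for a total of $303,000. The remaining $912,000 passes to the descendants.
The descendants' portion ($912,000) is divided into 4 shares of $228,000: Oona and Zofia each take $228,000; Farrukh's $228,000 share passes to Farrukh's issue; Ualani's $228,000 share passes to Ualani's issue.
Farrukh's share ($228,000) is divided into 4 shares of $57,000: Rashid, Quinn, Liora, and Quilla each take $57,000.
Ualani's share ($228,000) is divided into 4 shares of $57,000: Fenna, Efua, Ruthie, and Kira each take $57,000.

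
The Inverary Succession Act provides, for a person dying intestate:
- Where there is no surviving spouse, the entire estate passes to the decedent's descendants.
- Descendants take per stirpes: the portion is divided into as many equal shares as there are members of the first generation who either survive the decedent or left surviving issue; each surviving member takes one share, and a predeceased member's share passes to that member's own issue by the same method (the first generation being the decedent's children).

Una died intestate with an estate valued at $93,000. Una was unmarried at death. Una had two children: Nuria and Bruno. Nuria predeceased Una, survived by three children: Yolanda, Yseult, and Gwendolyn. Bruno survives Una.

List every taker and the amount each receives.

Yolanda: $15,500; Yseult: $15,500; Gwendolyn: $15,500; Bruno: $46,500

The entire $93,000 passes to the descendants.
That amount ($93,000) is divided into 2 shares of $46,500: Bruno takes $46,500; Nuria's $46,500 share passes to Nuria's issue.
Nuria's share ($46,500) is divided into 3 shares of $15,500: Yolanda, Yseult, and Gwendolyn each take $15,500.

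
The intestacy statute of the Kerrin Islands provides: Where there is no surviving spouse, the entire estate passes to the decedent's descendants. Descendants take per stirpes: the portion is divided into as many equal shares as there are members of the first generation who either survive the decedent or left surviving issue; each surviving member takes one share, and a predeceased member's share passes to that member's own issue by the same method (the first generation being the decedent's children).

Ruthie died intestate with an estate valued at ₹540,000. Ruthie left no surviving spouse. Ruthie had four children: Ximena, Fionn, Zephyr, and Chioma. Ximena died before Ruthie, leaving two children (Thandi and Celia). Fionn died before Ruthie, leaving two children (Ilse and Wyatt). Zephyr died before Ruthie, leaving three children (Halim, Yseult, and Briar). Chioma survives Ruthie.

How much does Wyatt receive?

The entire ₹540,000 passes to the descendants.
That amount (₹540,000) is divided into 4 shares of ₹135,000: Chioma takes ₹135,000; Ximena's ₹135,000 share passes to Ximena's issue; Fionn's ₹135,000 share passes to Fionn's issue; Zephyr's ₹135,000 share passes to Zephyr's issue.
Ximena's share (₹135,000) is divided into 2 shares of ₹67,500: Thandi and Celia each take ₹67,500.
Fionn's share (₹135,000) is divided into 2 shares of ₹67,500: Ilse and Wyatt each take ₹67,500.
Zephyr's share (₹135,000) is divided into 3 shares of ₹45,000: Halim, Yseult, and Briar each take ₹45,000.

Wyatt receives ₹67,500.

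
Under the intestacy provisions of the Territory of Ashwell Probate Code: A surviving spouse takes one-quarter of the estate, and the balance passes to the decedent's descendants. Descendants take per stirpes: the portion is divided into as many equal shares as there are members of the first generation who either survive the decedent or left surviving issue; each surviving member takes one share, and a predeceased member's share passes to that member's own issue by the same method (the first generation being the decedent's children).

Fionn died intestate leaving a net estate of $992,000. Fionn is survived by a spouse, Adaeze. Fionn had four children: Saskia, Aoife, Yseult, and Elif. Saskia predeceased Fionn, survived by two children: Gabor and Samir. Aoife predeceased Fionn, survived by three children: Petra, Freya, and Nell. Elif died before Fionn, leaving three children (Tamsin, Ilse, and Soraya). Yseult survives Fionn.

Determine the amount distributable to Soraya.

Adaeze takes one-quarter of $992,000 = $248,000. The remaining $744,000 passes to the descendants.
The descendants' portion ($744,000) is divided into 4 shares of $186,000: Yseult takes $186,000; Saskia's $186,000 share passes to Saskia's issue; Aoife's $186,000 share passes to Aoife's issue; Elif's $186,000 share passes to Elif's issue.
Saskia's share ($186,000) is divided into 2 shares of $93,000: Gabor and Samir each take $93,000.
Aoife's share ($186,000) is divided into 3 shares of $62,000: Petra, Freya, and Nell each take $62,000.
Elif's share ($186,000) is divided into 3 shares of $62,000: Tamsin, Ilse, and Soraya each take $62,000.

Soraya receives $62,000.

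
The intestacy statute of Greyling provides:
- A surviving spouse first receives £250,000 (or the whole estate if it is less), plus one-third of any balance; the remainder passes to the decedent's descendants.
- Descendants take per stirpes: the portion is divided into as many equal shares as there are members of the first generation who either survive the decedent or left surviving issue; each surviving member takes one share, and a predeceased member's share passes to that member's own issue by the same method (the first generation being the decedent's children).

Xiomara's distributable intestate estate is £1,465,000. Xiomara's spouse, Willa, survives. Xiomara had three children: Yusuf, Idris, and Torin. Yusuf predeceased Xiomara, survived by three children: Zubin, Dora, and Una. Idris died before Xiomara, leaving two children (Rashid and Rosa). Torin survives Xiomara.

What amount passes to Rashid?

Rashid receives £135,000.

Willa first takes £250,000, leaving a balance of £1,215,000. Willa then takes one-third of the balance (£405,000), for a total of £655,000. The remaining £810,000 passes to the descendants.
The descendants' portion (£810,000) is divided into 3 shares of £270,000: Torin takes £270,000; Yusuf's £270,000 share passes to Yusuf's issue; Idris's £270,000 share passes to Idris's issue.
Yusuf's share (£270,000) is divided into 3 shares of £90,000: Zubin, Dora, and Una each take £90,000.
Idris's share (£270,000) is divided into 2 shares of £135,000: Rashid and Rosa each take £135,000.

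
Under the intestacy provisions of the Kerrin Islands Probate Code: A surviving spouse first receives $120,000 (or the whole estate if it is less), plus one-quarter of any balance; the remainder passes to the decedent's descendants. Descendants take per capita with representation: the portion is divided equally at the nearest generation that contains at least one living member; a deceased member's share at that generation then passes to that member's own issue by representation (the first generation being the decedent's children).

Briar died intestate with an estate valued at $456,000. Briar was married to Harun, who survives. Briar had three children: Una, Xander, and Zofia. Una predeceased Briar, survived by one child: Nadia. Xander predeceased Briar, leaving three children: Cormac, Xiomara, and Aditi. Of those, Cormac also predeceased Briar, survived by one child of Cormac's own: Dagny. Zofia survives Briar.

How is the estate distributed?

Harun first takes $120,000, leaving a balance of $336,000. Harun then takes one-quarter of the balance ($84,000), for a total of $204,000. The remaining $252,000 passes to the descendants.
The descendants' portion ($252,000) is divided into 3 shares of $84,000: Zofia takes $84,000; Una's $84,000 share passes to Una's issue; Xander's $84,000 share passes to Xander's issue.
Una's share ($84,000) passes entirely to Nadia.
Xander's share ($84,000) is divided into 3 shares of $28,000: Xiomara and Aditi each take $28,000; Cormac's $28,000 share passes to Cormac's issue.
Cormac's share ($28,000) passes entirely to Dagny.

Harun: $204,000; Nadia: $84,000; Dagny: $28,000; Xiomara: $28,000; Aditi: $28,000; Zofia: $84,000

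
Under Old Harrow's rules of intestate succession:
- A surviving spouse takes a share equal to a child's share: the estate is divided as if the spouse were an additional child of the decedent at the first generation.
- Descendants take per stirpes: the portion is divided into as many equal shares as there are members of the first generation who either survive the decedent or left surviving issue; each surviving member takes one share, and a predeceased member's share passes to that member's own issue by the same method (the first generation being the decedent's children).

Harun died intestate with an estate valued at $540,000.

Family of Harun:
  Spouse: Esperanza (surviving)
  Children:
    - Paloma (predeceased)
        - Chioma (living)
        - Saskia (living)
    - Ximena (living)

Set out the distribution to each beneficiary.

Esperanza: $180,000; Chioma: $90,000; Saskia: $90,000; Ximena: $180,000

The spouse counts as an additional share at the children's level, so there are 3 primary shares of $180,000. Esperanza takes one such share ($180,000).
The children's combined portion ($360,000) is divided into 2 shares of $180,000: Ximena takes $180,000; Paloma's $180,000 share passes to Paloma's issue.
Paloma's share ($180,000) is divided into 2 shares of $90,000: Chioma and Saskia each take $90,000.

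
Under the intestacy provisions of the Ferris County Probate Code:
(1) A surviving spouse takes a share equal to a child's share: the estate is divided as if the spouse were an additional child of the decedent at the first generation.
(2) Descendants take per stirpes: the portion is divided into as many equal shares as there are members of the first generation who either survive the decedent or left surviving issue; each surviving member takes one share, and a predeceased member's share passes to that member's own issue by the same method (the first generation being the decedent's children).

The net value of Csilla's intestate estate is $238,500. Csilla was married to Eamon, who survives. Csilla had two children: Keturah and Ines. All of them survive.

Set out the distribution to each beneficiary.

The spouse counts as an additional share at the children's level, so there are 3 primary shares of $79,500. Eamon takes one such share ($79,500).
The children's combined portion ($159,000) is divided into 2 shares of $79,500: Keturah and Ines each take $79,500.

Eamon: $79,500; Keturah: $79,500; Ines: $79,500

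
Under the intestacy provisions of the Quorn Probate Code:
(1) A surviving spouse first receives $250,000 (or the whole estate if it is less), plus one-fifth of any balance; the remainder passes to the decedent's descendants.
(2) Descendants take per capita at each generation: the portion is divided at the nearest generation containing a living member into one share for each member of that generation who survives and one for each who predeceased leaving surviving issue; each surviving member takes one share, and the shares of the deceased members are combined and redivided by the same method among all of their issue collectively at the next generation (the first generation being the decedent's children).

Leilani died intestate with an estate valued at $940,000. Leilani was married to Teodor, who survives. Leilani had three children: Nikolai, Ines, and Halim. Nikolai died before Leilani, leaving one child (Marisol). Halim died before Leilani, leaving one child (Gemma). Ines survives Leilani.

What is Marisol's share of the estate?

Marisol receives $184,000.

Teodor first takes $250,000, leaving a balance of $690,000. Teodor then takes one-fifth of the balance ($138,000), for a total of $388,000. The remaining $552,000 passes to the descendants.
The descendants' portion ($552,000) is divided at the children's generation into 3 shares of $184,000. Ines takes $184,000. The 2 shares of the deceased (Nikolai and Halim) are combined into a pool of $368,000.
That pool ($368,000) is divided at the grandchildren's generation equally among Marisol and Gemma: $184,000 each.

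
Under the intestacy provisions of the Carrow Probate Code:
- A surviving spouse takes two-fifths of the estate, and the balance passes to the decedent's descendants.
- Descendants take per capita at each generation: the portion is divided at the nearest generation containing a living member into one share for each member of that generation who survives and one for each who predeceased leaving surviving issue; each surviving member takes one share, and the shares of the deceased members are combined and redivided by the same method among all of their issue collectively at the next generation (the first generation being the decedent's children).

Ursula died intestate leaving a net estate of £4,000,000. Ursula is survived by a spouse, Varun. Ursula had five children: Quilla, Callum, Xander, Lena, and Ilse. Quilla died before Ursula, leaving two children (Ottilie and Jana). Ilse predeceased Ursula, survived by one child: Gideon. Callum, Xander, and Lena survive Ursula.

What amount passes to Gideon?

Gideon receives £320,000.

Varun takes two-fifths of £4,000,000 = £1,600,000. The remaining £2,400,000 passes to the descendants.
The descendants' portion (£2,400,000) is divided at the children's generation into 5 shares of £480,000. Callum, Xander, and Lena each take £480,000. The 2 shares of the deceased (Quilla and Ilse) are combined into a pool of £960,000.
That pool (£960,000) is divided at the grandchildren's generation equally among Ottilie, Jana, and Gideon: £320,000 each.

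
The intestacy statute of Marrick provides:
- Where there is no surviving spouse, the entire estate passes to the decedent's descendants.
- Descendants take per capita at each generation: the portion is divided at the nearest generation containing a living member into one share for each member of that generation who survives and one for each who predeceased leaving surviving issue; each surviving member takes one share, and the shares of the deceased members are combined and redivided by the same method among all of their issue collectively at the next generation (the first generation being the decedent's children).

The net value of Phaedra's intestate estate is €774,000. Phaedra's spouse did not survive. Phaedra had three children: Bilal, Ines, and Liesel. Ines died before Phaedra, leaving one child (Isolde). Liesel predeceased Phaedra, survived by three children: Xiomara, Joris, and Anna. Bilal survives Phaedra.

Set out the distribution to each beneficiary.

Bilal: €258,000; Isolde: €129,000; Xiomara: €129,000; Joris: €129,000; Anna: €129,000

The entire €774,000 passes to the descendants.
That amount (€774,000) is divided at the children's generation into 3 shares of €258,000. Bilal takes €258,000. The 2 shares of the deceased (Ines and Liesel) are combined into a pool of €516,000.
That pool (€516,000) is divided at the grandchildren's generation equally among Isolde, Xiomara, Joris, and Anna: €129,000 each.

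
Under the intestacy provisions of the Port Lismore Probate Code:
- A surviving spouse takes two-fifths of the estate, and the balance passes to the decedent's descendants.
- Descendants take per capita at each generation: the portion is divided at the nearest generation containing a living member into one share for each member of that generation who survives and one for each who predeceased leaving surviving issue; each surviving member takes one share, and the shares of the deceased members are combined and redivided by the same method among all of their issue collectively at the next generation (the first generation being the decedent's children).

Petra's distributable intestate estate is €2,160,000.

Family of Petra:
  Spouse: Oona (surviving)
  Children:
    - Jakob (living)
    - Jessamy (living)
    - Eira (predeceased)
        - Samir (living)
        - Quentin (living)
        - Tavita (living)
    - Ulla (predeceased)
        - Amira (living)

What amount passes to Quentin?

Quentin receives €162,000.

Oona takes two-fifths of €2,160,000 = €864,000. The remaining €1,296,000 passes to the descendants.
The descendants' portion (€1,296,000) is divided at the children's generation into 4 shares of €324,000. Jakob and Jessamy each take €324,000. The 2 shares of the deceased (Eira and Ulla) are combined into a pool of €648,000.
That pool (€648,000) is divided at the grandchildren's generation equally among Samir, Quentin, Tavita, and Amira: €162,000 each.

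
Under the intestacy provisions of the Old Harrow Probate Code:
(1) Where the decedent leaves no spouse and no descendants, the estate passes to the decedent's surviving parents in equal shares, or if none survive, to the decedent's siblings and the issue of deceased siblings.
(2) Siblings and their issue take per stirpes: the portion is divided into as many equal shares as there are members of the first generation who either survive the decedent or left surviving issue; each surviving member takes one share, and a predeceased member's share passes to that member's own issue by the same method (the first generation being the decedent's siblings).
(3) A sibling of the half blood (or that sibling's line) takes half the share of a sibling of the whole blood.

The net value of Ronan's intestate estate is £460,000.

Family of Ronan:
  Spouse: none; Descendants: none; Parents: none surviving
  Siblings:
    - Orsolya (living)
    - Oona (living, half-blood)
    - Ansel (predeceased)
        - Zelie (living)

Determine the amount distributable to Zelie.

The entire £460,000 passes to the siblings and their issue.
Counting each half-blood sibling's line as half a unit, there are 5/2 units in £460,000, so one unit is £184,000. Whole-blood lines (Orsolya and Ansel) take £184,000 each; half-blood lines (Oona) take £92,000 each.
Ansel's share (£184,000) passes entirely to Zelie.

Zelie receives £184,000.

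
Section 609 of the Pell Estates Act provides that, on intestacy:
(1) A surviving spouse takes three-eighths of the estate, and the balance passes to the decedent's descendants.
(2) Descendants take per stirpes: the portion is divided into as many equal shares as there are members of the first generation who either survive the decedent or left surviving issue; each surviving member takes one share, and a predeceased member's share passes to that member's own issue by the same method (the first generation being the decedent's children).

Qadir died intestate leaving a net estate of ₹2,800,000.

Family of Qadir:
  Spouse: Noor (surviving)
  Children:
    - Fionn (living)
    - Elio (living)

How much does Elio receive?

Elio receives ₹875,000.

Noor takes three-eighths of ₹2,800,000 = ₹1,050,000. The remaining ₹1,750,000 passes to the descendants.
The descendants' portion (₹1,750,000) is divided into 2 shares of ₹875,000: Fionn and Elio each take ₹875,000.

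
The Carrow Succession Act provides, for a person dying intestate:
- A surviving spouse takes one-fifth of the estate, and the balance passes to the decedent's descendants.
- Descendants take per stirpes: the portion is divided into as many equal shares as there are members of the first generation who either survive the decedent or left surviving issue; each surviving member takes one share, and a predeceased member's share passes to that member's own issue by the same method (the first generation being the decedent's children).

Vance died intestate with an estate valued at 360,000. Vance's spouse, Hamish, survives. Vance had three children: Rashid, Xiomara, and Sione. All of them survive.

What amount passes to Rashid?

Rashid receives 96,000.

Hamish takes one-fifth of 360,000 = 72,000. The remaining 288,000 passes to the descendants.
The descendants' portion (288,000) is divided into 3 shares of 96,000: Rashid, Xiomara, and Sione each take 96,000.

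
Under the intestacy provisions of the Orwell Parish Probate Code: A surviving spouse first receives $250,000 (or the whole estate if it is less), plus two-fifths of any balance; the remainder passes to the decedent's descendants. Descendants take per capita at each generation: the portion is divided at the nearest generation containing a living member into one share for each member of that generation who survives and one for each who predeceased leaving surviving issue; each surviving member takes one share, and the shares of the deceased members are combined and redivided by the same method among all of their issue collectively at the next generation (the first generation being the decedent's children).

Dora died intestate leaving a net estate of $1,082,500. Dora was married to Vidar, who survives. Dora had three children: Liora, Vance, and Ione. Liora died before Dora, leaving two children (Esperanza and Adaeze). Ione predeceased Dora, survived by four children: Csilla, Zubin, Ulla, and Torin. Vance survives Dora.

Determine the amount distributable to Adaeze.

Adaeze receives $55,500.

Vidar first takes $250,000, leaving a balance of $832,500. Vidar then takes two-fifths of the balance ($333,000), for a total of $583,000. The remaining $499,500 passes to the descendants.
The descendants' portion ($499,500) is divided at the children's generation into 3 shares of $166,500. Vance takes $166,500. The 2 shares of the deceased (Liora and Ione) are combined into a pool of $333,000.
That pool ($333,000) is divided at the grandchildren's generation equally among Esperanza, Adaeze, Csilla, Zubin, Ulla, and Torin: $55,500 each.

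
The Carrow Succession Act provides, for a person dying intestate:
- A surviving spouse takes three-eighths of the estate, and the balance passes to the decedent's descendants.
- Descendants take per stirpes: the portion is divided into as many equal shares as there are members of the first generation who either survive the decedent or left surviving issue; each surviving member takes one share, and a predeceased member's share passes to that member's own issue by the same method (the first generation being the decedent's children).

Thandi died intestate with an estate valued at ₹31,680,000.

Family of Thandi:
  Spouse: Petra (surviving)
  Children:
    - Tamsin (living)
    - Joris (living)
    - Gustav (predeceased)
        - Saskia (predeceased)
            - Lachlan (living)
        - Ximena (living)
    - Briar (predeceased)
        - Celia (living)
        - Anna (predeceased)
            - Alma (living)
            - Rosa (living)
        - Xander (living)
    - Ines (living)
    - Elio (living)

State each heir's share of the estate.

Petra takes three-eighths of ₹31,680,000 = ₹11,880,000. The remaining ₹19,800,000 passes to the descendants.
The descendants' portion (₹19,800,000) is divided into 6 shares of ₹3,300,000: Tamsin, Joris, Ines, and Elio each take ₹3,300,000; Gustav's ₹3,300,000 share passes to Gustav's issue; Briar's ₹3,300,000 share passes to Briar's issue.
Gustav's share (₹3,300,000) is divided into 2 shares of ₹1,650,000: Ximena takes ₹1,650,000; Saskia's ₹1,650,000 share passes to Saskia's issue.
Saskia's share (₹1,650,000) passes entirely to Lachlan.
Briar's share (₹3,300,000) is divided into 3 shares of ₹1,100,000: Celia and Xander each take ₹1,100,000; Anna's ₹1,100,000 share passes to Anna's issue.
Anna's share (₹1,100,000) is divided into 2 shares of ₹550,000: Alma and Rosa each take ₹550,000.

Petra: ₹11,880,000; Tamsin: ₹3,300,000; Joris: ₹3,300,000; Lachlan: ₹1,650,000; Ximena: ₹1,650,000; Celia: ₹1,100,000; Alma: ₹550,000; Rosa: ₹550,000; Xander: ₹1,100,000; Ines: ₹3,300,000; Elio: ₹3,300,000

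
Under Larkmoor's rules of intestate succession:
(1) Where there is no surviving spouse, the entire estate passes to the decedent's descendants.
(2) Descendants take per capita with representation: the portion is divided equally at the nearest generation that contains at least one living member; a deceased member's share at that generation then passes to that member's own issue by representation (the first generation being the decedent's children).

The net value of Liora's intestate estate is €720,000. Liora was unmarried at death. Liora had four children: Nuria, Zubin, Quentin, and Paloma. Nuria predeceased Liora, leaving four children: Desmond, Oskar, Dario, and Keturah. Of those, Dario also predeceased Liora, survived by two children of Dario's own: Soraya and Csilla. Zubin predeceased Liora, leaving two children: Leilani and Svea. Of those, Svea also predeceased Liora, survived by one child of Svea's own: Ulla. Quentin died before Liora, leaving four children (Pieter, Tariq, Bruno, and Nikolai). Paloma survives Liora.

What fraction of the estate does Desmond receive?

The entire €720,000 passes to the descendants.
That amount (€720,000) is divided into 4 shares of €180,000: Paloma takes €180,000; Nuria's €180,000 share passes to Nuria's issue; Zubin's €180,000 share passes to Zubin's issue; Quentin's €180,000 share passes to Quentin's issue.
Nuria's share (€180,000) is divided into 4 shares of €45,000: Desmond, Oskar, and Keturah each take €45,000; Dario's €45,000 share passes to Dario's issue.
Dario's share (€45,000) is divided into 2 shares of €22,500: Soraya and Csilla each take €22,500.
Zubin's share (€180,000) is divided into 2 shares of €90,000: Leilani takes €90,000; Svea's €90,000 share passes to Svea's issue.
Svea's share (€90,000) passes entirely to Ulla.
Quentin's share (€180,000) is divided into 4 shares of €45,000: Pieter, Tariq, Bruno, and Nikolai each take €45,000.

Desmond receives 1/16 of the estate.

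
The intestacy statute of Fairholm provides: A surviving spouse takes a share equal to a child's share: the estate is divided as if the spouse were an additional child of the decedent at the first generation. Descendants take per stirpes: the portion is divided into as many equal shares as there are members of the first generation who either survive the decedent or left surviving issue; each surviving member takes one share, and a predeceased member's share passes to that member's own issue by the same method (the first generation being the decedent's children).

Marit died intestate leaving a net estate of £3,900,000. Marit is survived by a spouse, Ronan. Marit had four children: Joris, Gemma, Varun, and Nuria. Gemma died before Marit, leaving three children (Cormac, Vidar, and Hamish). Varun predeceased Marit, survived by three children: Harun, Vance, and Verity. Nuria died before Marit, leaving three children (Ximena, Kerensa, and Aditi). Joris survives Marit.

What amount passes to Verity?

The spouse counts as an additional share at the children's level, so there are 5 primary shares of £780,000. Ronan takes one such share (£780,000).
The children's combined portion (£3,120,000) is divided into 4 shares of £780,000: Joris takes £780,000; Gemma's £780,000 share passes to Gemma's issue; Varun's £780,000 share passes to Varun's issue; Nuria's £780,000 share passes to Nuria's issue.
Gemma's share (£780,000) is divided into 3 shares of £260,000: Cormac, Vidar, and Hamish each take £260,000.
Varun's share (£780,000) is divided into 3 shares of £260,000: Harun, Vance, and Verity each take £260,000.
Nuria's share (£780,000) is divided into 3 shares of £260,000: Ximena, Kerensa, and Aditi each take £260,000.

Verity receives £260,000.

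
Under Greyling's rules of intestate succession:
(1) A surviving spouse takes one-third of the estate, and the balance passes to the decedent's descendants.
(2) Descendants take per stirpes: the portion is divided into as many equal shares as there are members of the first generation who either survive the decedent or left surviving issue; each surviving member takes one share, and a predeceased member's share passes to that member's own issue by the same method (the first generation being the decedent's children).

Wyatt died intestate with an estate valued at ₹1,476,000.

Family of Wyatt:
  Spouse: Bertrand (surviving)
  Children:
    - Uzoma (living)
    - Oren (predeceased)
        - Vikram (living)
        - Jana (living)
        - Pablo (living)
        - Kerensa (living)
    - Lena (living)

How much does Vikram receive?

Bertrand takes one-third of ₹1,476,000 = ₹492,000. The remaining ₹984,000 passes to the descendants.
The descendants' portion (₹984,000) is divided into 3 shares of ₹328,000: Uzoma and Lena each take ₹328,000; Oren's ₹328,000 share passes to Oren's issue.
Oren's share (₹328,000) is divided into 4 shares of ₹82,000: Vikram, Jana, Pablo, and Kerensa each take ₹82,000.

Vikram receives ₹82,000.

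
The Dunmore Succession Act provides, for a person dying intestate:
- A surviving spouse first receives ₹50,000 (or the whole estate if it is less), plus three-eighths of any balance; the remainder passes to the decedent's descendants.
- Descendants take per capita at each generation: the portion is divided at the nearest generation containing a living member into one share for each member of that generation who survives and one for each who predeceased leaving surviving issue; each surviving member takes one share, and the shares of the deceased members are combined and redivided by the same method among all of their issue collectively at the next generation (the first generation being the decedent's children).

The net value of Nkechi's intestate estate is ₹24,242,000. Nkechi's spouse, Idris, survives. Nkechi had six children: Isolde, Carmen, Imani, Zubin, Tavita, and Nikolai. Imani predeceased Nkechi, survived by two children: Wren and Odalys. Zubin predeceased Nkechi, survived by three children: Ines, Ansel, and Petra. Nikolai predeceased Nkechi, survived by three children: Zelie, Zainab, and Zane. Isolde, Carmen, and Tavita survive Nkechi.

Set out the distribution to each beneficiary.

Idris: ₹9,122,000; Isolde: ₹2,520,000; Carmen: ₹2,520,000; Wren: ₹945,000; Odalys: ₹945,000; Ines: ₹945,000; Ansel: ₹945,000; Petra: ₹945,000; Tavita: ₹2,520,000; Zelie: ₹945,000; Zainab: ₹945,000; Zane: ₹945,000

Idris first takes ₹50,000, leaving a balance of ₹24,192,000. Idris then takes three-eighths of the balance (₹9,072,000), for a total of ₹9,122,000. The remaining ₹15,120,000 passes to the descendants.
The descendants' portion (₹15,120,000) is divided at the children's generation into 6 shares of ₹2,520,000. Isolde, Carmen, and Tavita each take ₹2,520,000. The 3 shares of the deceased (Imani, Zubin, and Nikolai) are combined into a pool of ₹7,560,000.
That pool (₹7,560,000) is divided at the grandchildren's generation equally among Wren, Odalys, Ines, Ansel, Petra, Zelie, Zainab, and Zane: ₹945,000 each.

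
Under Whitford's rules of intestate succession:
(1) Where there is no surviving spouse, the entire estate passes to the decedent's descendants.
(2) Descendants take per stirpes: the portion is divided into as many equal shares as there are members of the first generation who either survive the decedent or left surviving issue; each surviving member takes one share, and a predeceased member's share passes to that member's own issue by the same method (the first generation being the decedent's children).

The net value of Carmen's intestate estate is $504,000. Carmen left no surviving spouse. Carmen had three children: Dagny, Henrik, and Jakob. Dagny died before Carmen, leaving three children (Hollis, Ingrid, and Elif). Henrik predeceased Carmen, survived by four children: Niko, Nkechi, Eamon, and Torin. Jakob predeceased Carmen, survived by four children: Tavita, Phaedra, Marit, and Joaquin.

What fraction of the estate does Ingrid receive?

Ingrid receives 1/9 of the estate.

The entire $504,000 passes to the descendants.
That amount ($504,000) is divided into 3 shares of $168,000: Dagny's $168,000 share passes to Dagny's issue; Henrik's $168,000 share passes to Henrik's issue; Jakob's $168,000 share passes to Jakob's issue.
Dagny's share ($168,000) is divided into 3 shares of $56,000: Hollis, Ingrid, and Elif each take $56,000.
Henrik's share ($168,000) is divided into 4 shares of $42,000: Niko, Nkechi, Eamon, and Torin each take $42,000.
Jakob's share ($168,000) is divided into 4 shares of $42,000: Tavita, Phaedra, Marit, and Joaquin each take $42,000.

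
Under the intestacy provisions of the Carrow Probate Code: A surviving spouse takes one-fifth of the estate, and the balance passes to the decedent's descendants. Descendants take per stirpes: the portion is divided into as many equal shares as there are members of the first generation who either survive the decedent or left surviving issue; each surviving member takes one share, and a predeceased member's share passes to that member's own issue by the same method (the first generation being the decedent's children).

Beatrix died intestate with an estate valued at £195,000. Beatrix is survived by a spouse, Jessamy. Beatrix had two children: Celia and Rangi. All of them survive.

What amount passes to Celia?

Jessamy takes one-fifth of £195,000 = £39,000. The remaining £156,000 passes to the descendants.
The descendants' portion (£156,000) is divided into 2 shares of £78,000: Celia and Rangi each take £78,000.

Celia receives £78,000.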